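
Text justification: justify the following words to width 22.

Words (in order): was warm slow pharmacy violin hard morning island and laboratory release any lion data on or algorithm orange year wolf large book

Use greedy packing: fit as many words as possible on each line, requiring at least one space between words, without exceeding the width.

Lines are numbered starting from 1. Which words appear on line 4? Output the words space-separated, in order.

Answer: release any lion data

Derivation:
Line 1: ['was', 'warm', 'slow', 'pharmacy'] (min_width=22, slack=0)
Line 2: ['violin', 'hard', 'morning'] (min_width=19, slack=3)
Line 3: ['island', 'and', 'laboratory'] (min_width=21, slack=1)
Line 4: ['release', 'any', 'lion', 'data'] (min_width=21, slack=1)
Line 5: ['on', 'or', 'algorithm', 'orange'] (min_width=22, slack=0)
Line 6: ['year', 'wolf', 'large', 'book'] (min_width=20, slack=2)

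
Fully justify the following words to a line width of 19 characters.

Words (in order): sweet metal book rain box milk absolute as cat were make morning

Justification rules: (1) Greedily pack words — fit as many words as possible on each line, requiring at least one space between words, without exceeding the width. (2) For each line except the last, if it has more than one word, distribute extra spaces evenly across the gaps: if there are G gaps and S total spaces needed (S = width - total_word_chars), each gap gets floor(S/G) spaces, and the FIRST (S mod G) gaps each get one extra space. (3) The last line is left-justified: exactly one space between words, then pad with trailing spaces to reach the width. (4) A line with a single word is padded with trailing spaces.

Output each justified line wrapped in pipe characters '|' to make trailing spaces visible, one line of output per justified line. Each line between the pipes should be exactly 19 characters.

Line 1: ['sweet', 'metal', 'book'] (min_width=16, slack=3)
Line 2: ['rain', 'box', 'milk'] (min_width=13, slack=6)
Line 3: ['absolute', 'as', 'cat'] (min_width=15, slack=4)
Line 4: ['were', 'make', 'morning'] (min_width=17, slack=2)

Answer: |sweet   metal  book|
|rain    box    milk|
|absolute   as   cat|
|were make morning  |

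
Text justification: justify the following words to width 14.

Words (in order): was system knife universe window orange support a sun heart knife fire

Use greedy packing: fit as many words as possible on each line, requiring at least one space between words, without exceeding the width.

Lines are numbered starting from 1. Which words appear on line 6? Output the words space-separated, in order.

Line 1: ['was', 'system'] (min_width=10, slack=4)
Line 2: ['knife', 'universe'] (min_width=14, slack=0)
Line 3: ['window', 'orange'] (min_width=13, slack=1)
Line 4: ['support', 'a', 'sun'] (min_width=13, slack=1)
Line 5: ['heart', 'knife'] (min_width=11, slack=3)
Line 6: ['fire'] (min_width=4, slack=10)

Answer: fire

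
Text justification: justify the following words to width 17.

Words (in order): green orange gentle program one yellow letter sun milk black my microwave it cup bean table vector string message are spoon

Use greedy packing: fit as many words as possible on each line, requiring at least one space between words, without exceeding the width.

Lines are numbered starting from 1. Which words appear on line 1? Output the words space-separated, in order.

Answer: green orange

Derivation:
Line 1: ['green', 'orange'] (min_width=12, slack=5)
Line 2: ['gentle', 'program'] (min_width=14, slack=3)
Line 3: ['one', 'yellow', 'letter'] (min_width=17, slack=0)
Line 4: ['sun', 'milk', 'black', 'my'] (min_width=17, slack=0)
Line 5: ['microwave', 'it', 'cup'] (min_width=16, slack=1)
Line 6: ['bean', 'table', 'vector'] (min_width=17, slack=0)
Line 7: ['string', 'message'] (min_width=14, slack=3)
Line 8: ['are', 'spoon'] (min_width=9, slack=8)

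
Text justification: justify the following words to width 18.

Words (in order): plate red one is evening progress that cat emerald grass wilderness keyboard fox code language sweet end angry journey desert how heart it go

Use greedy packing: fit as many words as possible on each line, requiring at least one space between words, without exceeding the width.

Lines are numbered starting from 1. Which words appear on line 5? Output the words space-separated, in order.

Answer: keyboard fox code

Derivation:
Line 1: ['plate', 'red', 'one', 'is'] (min_width=16, slack=2)
Line 2: ['evening', 'progress'] (min_width=16, slack=2)
Line 3: ['that', 'cat', 'emerald'] (min_width=16, slack=2)
Line 4: ['grass', 'wilderness'] (min_width=16, slack=2)
Line 5: ['keyboard', 'fox', 'code'] (min_width=17, slack=1)
Line 6: ['language', 'sweet', 'end'] (min_width=18, slack=0)
Line 7: ['angry', 'journey'] (min_width=13, slack=5)
Line 8: ['desert', 'how', 'heart'] (min_width=16, slack=2)
Line 9: ['it', 'go'] (min_width=5, slack=13)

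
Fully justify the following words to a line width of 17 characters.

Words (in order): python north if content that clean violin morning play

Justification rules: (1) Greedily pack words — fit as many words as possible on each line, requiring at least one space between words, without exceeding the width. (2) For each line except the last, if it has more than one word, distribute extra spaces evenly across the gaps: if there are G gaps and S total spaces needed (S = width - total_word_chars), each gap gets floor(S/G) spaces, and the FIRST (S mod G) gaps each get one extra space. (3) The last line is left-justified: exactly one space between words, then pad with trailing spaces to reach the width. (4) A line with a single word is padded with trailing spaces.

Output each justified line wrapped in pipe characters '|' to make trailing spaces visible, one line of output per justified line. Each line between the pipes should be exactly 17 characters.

Line 1: ['python', 'north', 'if'] (min_width=15, slack=2)
Line 2: ['content', 'that'] (min_width=12, slack=5)
Line 3: ['clean', 'violin'] (min_width=12, slack=5)
Line 4: ['morning', 'play'] (min_width=12, slack=5)

Answer: |python  north  if|
|content      that|
|clean      violin|
|morning play     |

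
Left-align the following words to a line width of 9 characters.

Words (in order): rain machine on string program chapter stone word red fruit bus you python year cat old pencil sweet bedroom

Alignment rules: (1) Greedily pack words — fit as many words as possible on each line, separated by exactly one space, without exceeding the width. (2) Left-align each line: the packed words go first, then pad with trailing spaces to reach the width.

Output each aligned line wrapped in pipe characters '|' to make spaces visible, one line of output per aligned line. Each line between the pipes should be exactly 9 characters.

Answer: |rain     |
|machine  |
|on string|
|program  |
|chapter  |
|stone    |
|word red |
|fruit bus|
|you      |
|python   |
|year cat |
|old      |
|pencil   |
|sweet    |
|bedroom  |

Derivation:
Line 1: ['rain'] (min_width=4, slack=5)
Line 2: ['machine'] (min_width=7, slack=2)
Line 3: ['on', 'string'] (min_width=9, slack=0)
Line 4: ['program'] (min_width=7, slack=2)
Line 5: ['chapter'] (min_width=7, slack=2)
Line 6: ['stone'] (min_width=5, slack=4)
Line 7: ['word', 'red'] (min_width=8, slack=1)
Line 8: ['fruit', 'bus'] (min_width=9, slack=0)
Line 9: ['you'] (min_width=3, slack=6)
Line 10: ['python'] (min_width=6, slack=3)
Line 11: ['year', 'cat'] (min_width=8, slack=1)
Line 12: ['old'] (min_width=3, slack=6)
Line 13: ['pencil'] (min_width=6, slack=3)
Line 14: ['sweet'] (min_width=5, slack=4)
Line 15: ['bedroom'] (min_width=7, slack=2)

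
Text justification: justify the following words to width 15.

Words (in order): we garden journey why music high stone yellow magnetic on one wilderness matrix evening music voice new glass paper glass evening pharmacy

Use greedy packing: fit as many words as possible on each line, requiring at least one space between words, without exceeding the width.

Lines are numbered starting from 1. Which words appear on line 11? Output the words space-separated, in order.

Line 1: ['we', 'garden'] (min_width=9, slack=6)
Line 2: ['journey', 'why'] (min_width=11, slack=4)
Line 3: ['music', 'high'] (min_width=10, slack=5)
Line 4: ['stone', 'yellow'] (min_width=12, slack=3)
Line 5: ['magnetic', 'on', 'one'] (min_width=15, slack=0)
Line 6: ['wilderness'] (min_width=10, slack=5)
Line 7: ['matrix', 'evening'] (min_width=14, slack=1)
Line 8: ['music', 'voice', 'new'] (min_width=15, slack=0)
Line 9: ['glass', 'paper'] (min_width=11, slack=4)
Line 10: ['glass', 'evening'] (min_width=13, slack=2)
Line 11: ['pharmacy'] (min_width=8, slack=7)

Answer: pharmacy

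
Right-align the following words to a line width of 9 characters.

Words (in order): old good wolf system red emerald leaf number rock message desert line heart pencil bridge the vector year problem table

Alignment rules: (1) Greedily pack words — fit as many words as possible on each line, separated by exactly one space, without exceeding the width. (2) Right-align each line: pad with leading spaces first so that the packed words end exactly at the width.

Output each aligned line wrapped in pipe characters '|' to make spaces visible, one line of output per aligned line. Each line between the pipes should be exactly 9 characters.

Line 1: ['old', 'good'] (min_width=8, slack=1)
Line 2: ['wolf'] (min_width=4, slack=5)
Line 3: ['system'] (min_width=6, slack=3)
Line 4: ['red'] (min_width=3, slack=6)
Line 5: ['emerald'] (min_width=7, slack=2)
Line 6: ['leaf'] (min_width=4, slack=5)
Line 7: ['number'] (min_width=6, slack=3)
Line 8: ['rock'] (min_width=4, slack=5)
Line 9: ['message'] (min_width=7, slack=2)
Line 10: ['desert'] (min_width=6, slack=3)
Line 11: ['line'] (min_width=4, slack=5)
Line 12: ['heart'] (min_width=5, slack=4)
Line 13: ['pencil'] (min_width=6, slack=3)
Line 14: ['bridge'] (min_width=6, slack=3)
Line 15: ['the'] (min_width=3, slack=6)
Line 16: ['vector'] (min_width=6, slack=3)
Line 17: ['year'] (min_width=4, slack=5)
Line 18: ['problem'] (min_width=7, slack=2)
Line 19: ['table'] (min_width=5, slack=4)

Answer: | old good|
|     wolf|
|   system|
|      red|
|  emerald|
|     leaf|
|   number|
|     rock|
|  message|
|   desert|
|     line|
|    heart|
|   pencil|
|   bridge|
|      the|
|   vector|
|     year|
|  problem|
|    table|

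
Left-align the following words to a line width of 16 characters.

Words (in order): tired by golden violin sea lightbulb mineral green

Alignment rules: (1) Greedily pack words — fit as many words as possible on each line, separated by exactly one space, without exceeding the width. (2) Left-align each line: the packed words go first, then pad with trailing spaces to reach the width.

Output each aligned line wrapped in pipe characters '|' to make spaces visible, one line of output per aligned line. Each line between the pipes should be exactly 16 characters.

Line 1: ['tired', 'by', 'golden'] (min_width=15, slack=1)
Line 2: ['violin', 'sea'] (min_width=10, slack=6)
Line 3: ['lightbulb'] (min_width=9, slack=7)
Line 4: ['mineral', 'green'] (min_width=13, slack=3)

Answer: |tired by golden |
|violin sea      |
|lightbulb       |
|mineral green   |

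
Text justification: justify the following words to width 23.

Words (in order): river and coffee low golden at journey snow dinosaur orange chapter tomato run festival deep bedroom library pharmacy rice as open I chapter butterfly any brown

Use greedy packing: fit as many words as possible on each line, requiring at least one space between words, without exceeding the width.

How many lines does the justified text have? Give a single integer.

Line 1: ['river', 'and', 'coffee', 'low'] (min_width=20, slack=3)
Line 2: ['golden', 'at', 'journey', 'snow'] (min_width=22, slack=1)
Line 3: ['dinosaur', 'orange', 'chapter'] (min_width=23, slack=0)
Line 4: ['tomato', 'run', 'festival'] (min_width=19, slack=4)
Line 5: ['deep', 'bedroom', 'library'] (min_width=20, slack=3)
Line 6: ['pharmacy', 'rice', 'as', 'open', 'I'] (min_width=23, slack=0)
Line 7: ['chapter', 'butterfly', 'any'] (min_width=21, slack=2)
Line 8: ['brown'] (min_width=5, slack=18)
Total lines: 8

Answer: 8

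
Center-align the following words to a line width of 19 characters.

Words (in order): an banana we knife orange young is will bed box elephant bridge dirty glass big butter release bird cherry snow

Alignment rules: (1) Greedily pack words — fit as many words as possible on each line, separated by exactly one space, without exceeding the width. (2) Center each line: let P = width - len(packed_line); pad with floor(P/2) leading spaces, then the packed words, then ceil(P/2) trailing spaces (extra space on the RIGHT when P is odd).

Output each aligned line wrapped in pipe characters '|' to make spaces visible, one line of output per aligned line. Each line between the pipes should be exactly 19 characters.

Answer: |an banana we knife |
|  orange young is  |
|   will bed box    |
|  elephant bridge  |
|  dirty glass big  |
|butter release bird|
|    cherry snow    |

Derivation:
Line 1: ['an', 'banana', 'we', 'knife'] (min_width=18, slack=1)
Line 2: ['orange', 'young', 'is'] (min_width=15, slack=4)
Line 3: ['will', 'bed', 'box'] (min_width=12, slack=7)
Line 4: ['elephant', 'bridge'] (min_width=15, slack=4)
Line 5: ['dirty', 'glass', 'big'] (min_width=15, slack=4)
Line 6: ['butter', 'release', 'bird'] (min_width=19, slack=0)
Line 7: ['cherry', 'snow'] (min_width=11, slack=8)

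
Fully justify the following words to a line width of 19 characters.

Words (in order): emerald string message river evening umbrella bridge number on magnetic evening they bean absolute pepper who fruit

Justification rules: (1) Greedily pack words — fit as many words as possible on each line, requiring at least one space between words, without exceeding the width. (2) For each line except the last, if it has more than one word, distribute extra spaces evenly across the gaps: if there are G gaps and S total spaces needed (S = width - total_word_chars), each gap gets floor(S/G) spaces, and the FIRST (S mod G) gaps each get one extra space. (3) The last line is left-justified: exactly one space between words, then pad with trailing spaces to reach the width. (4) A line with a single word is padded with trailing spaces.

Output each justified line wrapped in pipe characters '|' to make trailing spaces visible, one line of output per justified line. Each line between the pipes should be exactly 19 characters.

Answer: |emerald      string|
|message       river|
|evening    umbrella|
|bridge   number  on|
|magnetic    evening|
|they  bean absolute|
|pepper who fruit   |

Derivation:
Line 1: ['emerald', 'string'] (min_width=14, slack=5)
Line 2: ['message', 'river'] (min_width=13, slack=6)
Line 3: ['evening', 'umbrella'] (min_width=16, slack=3)
Line 4: ['bridge', 'number', 'on'] (min_width=16, slack=3)
Line 5: ['magnetic', 'evening'] (min_width=16, slack=3)
Line 6: ['they', 'bean', 'absolute'] (min_width=18, slack=1)
Line 7: ['pepper', 'who', 'fruit'] (min_width=16, slack=3)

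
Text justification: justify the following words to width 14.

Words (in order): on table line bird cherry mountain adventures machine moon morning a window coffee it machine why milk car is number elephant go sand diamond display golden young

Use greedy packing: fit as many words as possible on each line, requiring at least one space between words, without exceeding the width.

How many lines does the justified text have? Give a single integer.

Answer: 14

Derivation:
Line 1: ['on', 'table', 'line'] (min_width=13, slack=1)
Line 2: ['bird', 'cherry'] (min_width=11, slack=3)
Line 3: ['mountain'] (min_width=8, slack=6)
Line 4: ['adventures'] (min_width=10, slack=4)
Line 5: ['machine', 'moon'] (min_width=12, slack=2)
Line 6: ['morning', 'a'] (min_width=9, slack=5)
Line 7: ['window', 'coffee'] (min_width=13, slack=1)
Line 8: ['it', 'machine', 'why'] (min_width=14, slack=0)
Line 9: ['milk', 'car', 'is'] (min_width=11, slack=3)
Line 10: ['number'] (min_width=6, slack=8)
Line 11: ['elephant', 'go'] (min_width=11, slack=3)
Line 12: ['sand', 'diamond'] (min_width=12, slack=2)
Line 13: ['display', 'golden'] (min_width=14, slack=0)
Line 14: ['young'] (min_width=5, slack=9)
Total lines: 14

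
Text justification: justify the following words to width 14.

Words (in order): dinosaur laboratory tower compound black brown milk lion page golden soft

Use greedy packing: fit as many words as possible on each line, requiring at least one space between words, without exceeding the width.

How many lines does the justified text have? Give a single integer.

Answer: 6

Derivation:
Line 1: ['dinosaur'] (min_width=8, slack=6)
Line 2: ['laboratory'] (min_width=10, slack=4)
Line 3: ['tower', 'compound'] (min_width=14, slack=0)
Line 4: ['black', 'brown'] (min_width=11, slack=3)
Line 5: ['milk', 'lion', 'page'] (min_width=14, slack=0)
Line 6: ['golden', 'soft'] (min_width=11, slack=3)
Total lines: 6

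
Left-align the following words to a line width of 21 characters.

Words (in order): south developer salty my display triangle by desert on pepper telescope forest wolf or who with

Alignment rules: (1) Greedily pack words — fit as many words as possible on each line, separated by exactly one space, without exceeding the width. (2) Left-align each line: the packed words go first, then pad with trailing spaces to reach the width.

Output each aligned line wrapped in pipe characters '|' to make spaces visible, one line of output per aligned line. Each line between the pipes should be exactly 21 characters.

Line 1: ['south', 'developer', 'salty'] (min_width=21, slack=0)
Line 2: ['my', 'display', 'triangle'] (min_width=19, slack=2)
Line 3: ['by', 'desert', 'on', 'pepper'] (min_width=19, slack=2)
Line 4: ['telescope', 'forest', 'wolf'] (min_width=21, slack=0)
Line 5: ['or', 'who', 'with'] (min_width=11, slack=10)

Answer: |south developer salty|
|my display triangle  |
|by desert on pepper  |
|telescope forest wolf|
|or who with          |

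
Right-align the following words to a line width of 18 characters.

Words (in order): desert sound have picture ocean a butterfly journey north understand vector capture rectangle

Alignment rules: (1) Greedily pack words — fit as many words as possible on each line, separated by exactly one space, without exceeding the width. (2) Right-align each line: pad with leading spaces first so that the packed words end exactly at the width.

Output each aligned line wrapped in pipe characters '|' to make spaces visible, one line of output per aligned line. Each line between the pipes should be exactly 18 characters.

Line 1: ['desert', 'sound', 'have'] (min_width=17, slack=1)
Line 2: ['picture', 'ocean', 'a'] (min_width=15, slack=3)
Line 3: ['butterfly', 'journey'] (min_width=17, slack=1)
Line 4: ['north', 'understand'] (min_width=16, slack=2)
Line 5: ['vector', 'capture'] (min_width=14, slack=4)
Line 6: ['rectangle'] (min_width=9, slack=9)

Answer: | desert sound have|
|   picture ocean a|
| butterfly journey|
|  north understand|
|    vector capture|
|         rectangle|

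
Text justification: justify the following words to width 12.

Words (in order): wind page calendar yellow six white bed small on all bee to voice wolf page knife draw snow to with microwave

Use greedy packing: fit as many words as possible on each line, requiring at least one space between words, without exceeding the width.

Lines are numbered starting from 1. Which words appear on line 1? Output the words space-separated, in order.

Line 1: ['wind', 'page'] (min_width=9, slack=3)
Line 2: ['calendar'] (min_width=8, slack=4)
Line 3: ['yellow', 'six'] (min_width=10, slack=2)
Line 4: ['white', 'bed'] (min_width=9, slack=3)
Line 5: ['small', 'on', 'all'] (min_width=12, slack=0)
Line 6: ['bee', 'to', 'voice'] (min_width=12, slack=0)
Line 7: ['wolf', 'page'] (min_width=9, slack=3)
Line 8: ['knife', 'draw'] (min_width=10, slack=2)
Line 9: ['snow', 'to', 'with'] (min_width=12, slack=0)
Line 10: ['microwave'] (min_width=9, slack=3)

Answer: wind page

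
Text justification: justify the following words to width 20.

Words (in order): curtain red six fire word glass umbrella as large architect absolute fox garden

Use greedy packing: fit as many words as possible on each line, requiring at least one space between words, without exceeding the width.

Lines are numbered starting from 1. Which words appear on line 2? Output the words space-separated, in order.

Answer: word glass umbrella

Derivation:
Line 1: ['curtain', 'red', 'six', 'fire'] (min_width=20, slack=0)
Line 2: ['word', 'glass', 'umbrella'] (min_width=19, slack=1)
Line 3: ['as', 'large', 'architect'] (min_width=18, slack=2)
Line 4: ['absolute', 'fox', 'garden'] (min_width=19, slack=1)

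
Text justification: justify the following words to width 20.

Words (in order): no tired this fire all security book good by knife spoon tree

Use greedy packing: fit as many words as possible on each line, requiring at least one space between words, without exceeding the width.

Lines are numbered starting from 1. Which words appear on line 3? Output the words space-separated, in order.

Line 1: ['no', 'tired', 'this', 'fire'] (min_width=18, slack=2)
Line 2: ['all', 'security', 'book'] (min_width=17, slack=3)
Line 3: ['good', 'by', 'knife', 'spoon'] (min_width=19, slack=1)
Line 4: ['tree'] (min_width=4, slack=16)

Answer: good by knife spoon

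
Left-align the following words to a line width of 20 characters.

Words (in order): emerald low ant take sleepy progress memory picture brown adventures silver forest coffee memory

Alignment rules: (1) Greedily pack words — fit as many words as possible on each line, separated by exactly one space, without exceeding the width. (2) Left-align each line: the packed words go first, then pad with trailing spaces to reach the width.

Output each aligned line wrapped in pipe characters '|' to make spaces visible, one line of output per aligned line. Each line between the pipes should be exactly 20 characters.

Line 1: ['emerald', 'low', 'ant', 'take'] (min_width=20, slack=0)
Line 2: ['sleepy', 'progress'] (min_width=15, slack=5)
Line 3: ['memory', 'picture', 'brown'] (min_width=20, slack=0)
Line 4: ['adventures', 'silver'] (min_width=17, slack=3)
Line 5: ['forest', 'coffee', 'memory'] (min_width=20, slack=0)

Answer: |emerald low ant take|
|sleepy progress     |
|memory picture brown|
|adventures silver   |
|forest coffee memory|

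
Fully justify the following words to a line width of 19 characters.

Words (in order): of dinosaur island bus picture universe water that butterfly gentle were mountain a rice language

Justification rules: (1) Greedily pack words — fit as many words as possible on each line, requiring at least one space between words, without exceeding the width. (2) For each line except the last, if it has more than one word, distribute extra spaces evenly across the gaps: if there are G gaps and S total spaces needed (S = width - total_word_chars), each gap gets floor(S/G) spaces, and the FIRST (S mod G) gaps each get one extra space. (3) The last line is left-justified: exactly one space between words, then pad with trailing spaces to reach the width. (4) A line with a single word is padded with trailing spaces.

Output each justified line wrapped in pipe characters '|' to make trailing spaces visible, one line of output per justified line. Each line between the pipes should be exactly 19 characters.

Answer: |of  dinosaur island|
|bus         picture|
|universe water that|
|butterfly    gentle|
|were   mountain   a|
|rice language      |

Derivation:
Line 1: ['of', 'dinosaur', 'island'] (min_width=18, slack=1)
Line 2: ['bus', 'picture'] (min_width=11, slack=8)
Line 3: ['universe', 'water', 'that'] (min_width=19, slack=0)
Line 4: ['butterfly', 'gentle'] (min_width=16, slack=3)
Line 5: ['were', 'mountain', 'a'] (min_width=15, slack=4)
Line 6: ['rice', 'language'] (min_width=13, slack=6)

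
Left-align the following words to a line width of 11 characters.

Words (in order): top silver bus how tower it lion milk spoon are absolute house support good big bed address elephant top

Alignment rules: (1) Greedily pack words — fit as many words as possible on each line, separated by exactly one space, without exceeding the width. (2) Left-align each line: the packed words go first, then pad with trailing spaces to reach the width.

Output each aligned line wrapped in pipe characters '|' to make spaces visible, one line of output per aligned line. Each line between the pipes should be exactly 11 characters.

Answer: |top silver |
|bus how    |
|tower it   |
|lion milk  |
|spoon are  |
|absolute   |
|house      |
|support    |
|good big   |
|bed address|
|elephant   |
|top        |

Derivation:
Line 1: ['top', 'silver'] (min_width=10, slack=1)
Line 2: ['bus', 'how'] (min_width=7, slack=4)
Line 3: ['tower', 'it'] (min_width=8, slack=3)
Line 4: ['lion', 'milk'] (min_width=9, slack=2)
Line 5: ['spoon', 'are'] (min_width=9, slack=2)
Line 6: ['absolute'] (min_width=8, slack=3)
Line 7: ['house'] (min_width=5, slack=6)
Line 8: ['support'] (min_width=7, slack=4)
Line 9: ['good', 'big'] (min_width=8, slack=3)
Line 10: ['bed', 'address'] (min_width=11, slack=0)
Line 11: ['elephant'] (min_width=8, slack=3)
Line 12: ['top'] (min_width=3, slack=8)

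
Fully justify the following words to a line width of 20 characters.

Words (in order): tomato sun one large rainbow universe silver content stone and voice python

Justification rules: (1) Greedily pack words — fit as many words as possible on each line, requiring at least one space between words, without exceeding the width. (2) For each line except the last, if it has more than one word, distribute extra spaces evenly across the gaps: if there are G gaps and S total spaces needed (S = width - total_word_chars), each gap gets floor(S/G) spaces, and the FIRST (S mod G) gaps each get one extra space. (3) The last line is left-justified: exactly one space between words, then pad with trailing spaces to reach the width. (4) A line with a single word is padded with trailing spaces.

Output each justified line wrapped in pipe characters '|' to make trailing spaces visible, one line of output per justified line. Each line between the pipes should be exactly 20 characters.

Line 1: ['tomato', 'sun', 'one', 'large'] (min_width=20, slack=0)
Line 2: ['rainbow', 'universe'] (min_width=16, slack=4)
Line 3: ['silver', 'content', 'stone'] (min_width=20, slack=0)
Line 4: ['and', 'voice', 'python'] (min_width=16, slack=4)

Answer: |tomato sun one large|
|rainbow     universe|
|silver content stone|
|and voice python    |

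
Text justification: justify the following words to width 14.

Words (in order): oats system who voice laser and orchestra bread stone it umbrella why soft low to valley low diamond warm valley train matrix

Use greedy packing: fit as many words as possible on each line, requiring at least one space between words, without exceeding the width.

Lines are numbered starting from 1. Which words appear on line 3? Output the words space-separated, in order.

Line 1: ['oats', 'system'] (min_width=11, slack=3)
Line 2: ['who', 'voice'] (min_width=9, slack=5)
Line 3: ['laser', 'and'] (min_width=9, slack=5)
Line 4: ['orchestra'] (min_width=9, slack=5)
Line 5: ['bread', 'stone', 'it'] (min_width=14, slack=0)
Line 6: ['umbrella', 'why'] (min_width=12, slack=2)
Line 7: ['soft', 'low', 'to'] (min_width=11, slack=3)
Line 8: ['valley', 'low'] (min_width=10, slack=4)
Line 9: ['diamond', 'warm'] (min_width=12, slack=2)
Line 10: ['valley', 'train'] (min_width=12, slack=2)
Line 11: ['matrix'] (min_width=6, slack=8)

Answer: laser and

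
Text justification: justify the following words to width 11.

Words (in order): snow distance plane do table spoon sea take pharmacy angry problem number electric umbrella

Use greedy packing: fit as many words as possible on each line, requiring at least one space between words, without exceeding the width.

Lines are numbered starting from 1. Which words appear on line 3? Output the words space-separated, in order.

Line 1: ['snow'] (min_width=4, slack=7)
Line 2: ['distance'] (min_width=8, slack=3)
Line 3: ['plane', 'do'] (min_width=8, slack=3)
Line 4: ['table', 'spoon'] (min_width=11, slack=0)
Line 5: ['sea', 'take'] (min_width=8, slack=3)
Line 6: ['pharmacy'] (min_width=8, slack=3)
Line 7: ['angry'] (min_width=5, slack=6)
Line 8: ['problem'] (min_width=7, slack=4)
Line 9: ['number'] (min_width=6, slack=5)
Line 10: ['electric'] (min_width=8, slack=3)
Line 11: ['umbrella'] (min_width=8, slack=3)

Answer: plane do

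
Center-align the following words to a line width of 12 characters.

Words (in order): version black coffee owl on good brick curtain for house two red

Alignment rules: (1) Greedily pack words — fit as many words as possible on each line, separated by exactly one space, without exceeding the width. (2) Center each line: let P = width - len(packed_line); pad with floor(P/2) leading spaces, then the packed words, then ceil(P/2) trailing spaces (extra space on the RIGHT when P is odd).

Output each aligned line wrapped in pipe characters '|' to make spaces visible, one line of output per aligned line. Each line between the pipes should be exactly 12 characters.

Answer: |  version   |
|black coffee|
|owl on good |
|   brick    |
|curtain for |
| house two  |
|    red     |

Derivation:
Line 1: ['version'] (min_width=7, slack=5)
Line 2: ['black', 'coffee'] (min_width=12, slack=0)
Line 3: ['owl', 'on', 'good'] (min_width=11, slack=1)
Line 4: ['brick'] (min_width=5, slack=7)
Line 5: ['curtain', 'for'] (min_width=11, slack=1)
Line 6: ['house', 'two'] (min_width=9, slack=3)
Line 7: ['red'] (min_width=3, slack=9)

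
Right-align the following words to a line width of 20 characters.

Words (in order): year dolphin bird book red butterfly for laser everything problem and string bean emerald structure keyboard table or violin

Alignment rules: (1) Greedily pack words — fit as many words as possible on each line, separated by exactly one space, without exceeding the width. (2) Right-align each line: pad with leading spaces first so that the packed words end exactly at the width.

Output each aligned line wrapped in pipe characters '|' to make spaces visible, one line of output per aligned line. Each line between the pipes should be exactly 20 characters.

Line 1: ['year', 'dolphin', 'bird'] (min_width=17, slack=3)
Line 2: ['book', 'red', 'butterfly'] (min_width=18, slack=2)
Line 3: ['for', 'laser', 'everything'] (min_width=20, slack=0)
Line 4: ['problem', 'and', 'string'] (min_width=18, slack=2)
Line 5: ['bean', 'emerald'] (min_width=12, slack=8)
Line 6: ['structure', 'keyboard'] (min_width=18, slack=2)
Line 7: ['table', 'or', 'violin'] (min_width=15, slack=5)

Answer: |   year dolphin bird|
|  book red butterfly|
|for laser everything|
|  problem and string|
|        bean emerald|
|  structure keyboard|
|     table or violin|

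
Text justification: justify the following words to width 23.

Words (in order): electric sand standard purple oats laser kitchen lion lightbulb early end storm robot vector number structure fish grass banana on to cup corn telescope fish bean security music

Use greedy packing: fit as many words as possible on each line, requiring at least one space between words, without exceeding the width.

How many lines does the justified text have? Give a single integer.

Answer: 8

Derivation:
Line 1: ['electric', 'sand', 'standard'] (min_width=22, slack=1)
Line 2: ['purple', 'oats', 'laser'] (min_width=17, slack=6)
Line 3: ['kitchen', 'lion', 'lightbulb'] (min_width=22, slack=1)
Line 4: ['early', 'end', 'storm', 'robot'] (min_width=21, slack=2)
Line 5: ['vector', 'number', 'structure'] (min_width=23, slack=0)
Line 6: ['fish', 'grass', 'banana', 'on', 'to'] (min_width=23, slack=0)
Line 7: ['cup', 'corn', 'telescope', 'fish'] (min_width=23, slack=0)
Line 8: ['bean', 'security', 'music'] (min_width=19, slack=4)
Total lines: 8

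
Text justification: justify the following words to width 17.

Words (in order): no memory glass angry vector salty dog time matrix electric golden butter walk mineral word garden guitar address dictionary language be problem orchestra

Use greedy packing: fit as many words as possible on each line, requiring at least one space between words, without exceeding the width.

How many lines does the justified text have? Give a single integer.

Answer: 11

Derivation:
Line 1: ['no', 'memory', 'glass'] (min_width=15, slack=2)
Line 2: ['angry', 'vector'] (min_width=12, slack=5)
Line 3: ['salty', 'dog', 'time'] (min_width=14, slack=3)
Line 4: ['matrix', 'electric'] (min_width=15, slack=2)
Line 5: ['golden', 'butter'] (min_width=13, slack=4)
Line 6: ['walk', 'mineral', 'word'] (min_width=17, slack=0)
Line 7: ['garden', 'guitar'] (min_width=13, slack=4)
Line 8: ['address'] (min_width=7, slack=10)
Line 9: ['dictionary'] (min_width=10, slack=7)
Line 10: ['language', 'be'] (min_width=11, slack=6)
Line 11: ['problem', 'orchestra'] (min_width=17, slack=0)
Total lines: 11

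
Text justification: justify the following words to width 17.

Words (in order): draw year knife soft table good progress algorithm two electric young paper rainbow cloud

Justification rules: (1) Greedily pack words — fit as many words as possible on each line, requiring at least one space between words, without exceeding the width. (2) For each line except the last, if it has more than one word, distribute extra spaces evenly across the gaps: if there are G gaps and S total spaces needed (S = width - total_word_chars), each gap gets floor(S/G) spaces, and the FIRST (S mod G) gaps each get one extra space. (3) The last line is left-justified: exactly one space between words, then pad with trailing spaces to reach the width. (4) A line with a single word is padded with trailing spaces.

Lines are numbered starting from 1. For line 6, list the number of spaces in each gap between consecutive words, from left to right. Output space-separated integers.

Answer: 5

Derivation:
Line 1: ['draw', 'year', 'knife'] (min_width=15, slack=2)
Line 2: ['soft', 'table', 'good'] (min_width=15, slack=2)
Line 3: ['progress'] (min_width=8, slack=9)
Line 4: ['algorithm', 'two'] (min_width=13, slack=4)
Line 5: ['electric', 'young'] (min_width=14, slack=3)
Line 6: ['paper', 'rainbow'] (min_width=13, slack=4)
Line 7: ['cloud'] (min_width=5, slack=12)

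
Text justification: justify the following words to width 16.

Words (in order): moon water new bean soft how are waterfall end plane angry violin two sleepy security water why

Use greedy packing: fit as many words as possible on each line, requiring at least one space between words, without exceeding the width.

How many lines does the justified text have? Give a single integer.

Line 1: ['moon', 'water', 'new'] (min_width=14, slack=2)
Line 2: ['bean', 'soft', 'how'] (min_width=13, slack=3)
Line 3: ['are', 'waterfall'] (min_width=13, slack=3)
Line 4: ['end', 'plane', 'angry'] (min_width=15, slack=1)
Line 5: ['violin', 'two'] (min_width=10, slack=6)
Line 6: ['sleepy', 'security'] (min_width=15, slack=1)
Line 7: ['water', 'why'] (min_width=9, slack=7)
Total lines: 7

Answer: 7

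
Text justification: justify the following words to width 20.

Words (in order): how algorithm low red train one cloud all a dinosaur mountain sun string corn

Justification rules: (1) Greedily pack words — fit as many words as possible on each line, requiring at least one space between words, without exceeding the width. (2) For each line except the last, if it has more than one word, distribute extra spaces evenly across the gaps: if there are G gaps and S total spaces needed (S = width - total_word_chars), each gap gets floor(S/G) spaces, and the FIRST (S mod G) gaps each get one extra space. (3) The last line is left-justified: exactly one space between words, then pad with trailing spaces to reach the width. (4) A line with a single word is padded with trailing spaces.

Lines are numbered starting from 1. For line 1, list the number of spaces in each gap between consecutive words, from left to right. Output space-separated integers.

Answer: 3 2

Derivation:
Line 1: ['how', 'algorithm', 'low'] (min_width=17, slack=3)
Line 2: ['red', 'train', 'one', 'cloud'] (min_width=19, slack=1)
Line 3: ['all', 'a', 'dinosaur'] (min_width=14, slack=6)
Line 4: ['mountain', 'sun', 'string'] (min_width=19, slack=1)
Line 5: ['corn'] (min_width=4, slack=16)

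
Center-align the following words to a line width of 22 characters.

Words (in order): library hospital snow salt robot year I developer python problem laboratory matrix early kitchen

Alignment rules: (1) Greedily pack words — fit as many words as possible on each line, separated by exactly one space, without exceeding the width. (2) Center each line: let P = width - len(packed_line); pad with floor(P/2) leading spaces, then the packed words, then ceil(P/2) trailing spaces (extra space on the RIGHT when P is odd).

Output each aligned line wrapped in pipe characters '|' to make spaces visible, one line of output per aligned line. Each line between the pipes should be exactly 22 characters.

Line 1: ['library', 'hospital', 'snow'] (min_width=21, slack=1)
Line 2: ['salt', 'robot', 'year', 'I'] (min_width=17, slack=5)
Line 3: ['developer', 'python'] (min_width=16, slack=6)
Line 4: ['problem', 'laboratory'] (min_width=18, slack=4)
Line 5: ['matrix', 'early', 'kitchen'] (min_width=20, slack=2)

Answer: |library hospital snow |
|  salt robot year I   |
|   developer python   |
|  problem laboratory  |
| matrix early kitchen |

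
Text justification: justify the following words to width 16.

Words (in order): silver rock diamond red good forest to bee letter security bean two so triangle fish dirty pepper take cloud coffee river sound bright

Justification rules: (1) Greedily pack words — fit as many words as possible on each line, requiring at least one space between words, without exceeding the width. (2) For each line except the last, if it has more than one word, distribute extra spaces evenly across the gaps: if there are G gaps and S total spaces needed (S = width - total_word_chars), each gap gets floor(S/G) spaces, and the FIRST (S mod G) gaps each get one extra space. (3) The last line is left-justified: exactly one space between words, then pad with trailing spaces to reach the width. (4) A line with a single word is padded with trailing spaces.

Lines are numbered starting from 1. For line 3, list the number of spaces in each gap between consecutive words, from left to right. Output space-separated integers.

Answer: 3 2

Derivation:
Line 1: ['silver', 'rock'] (min_width=11, slack=5)
Line 2: ['diamond', 'red', 'good'] (min_width=16, slack=0)
Line 3: ['forest', 'to', 'bee'] (min_width=13, slack=3)
Line 4: ['letter', 'security'] (min_width=15, slack=1)
Line 5: ['bean', 'two', 'so'] (min_width=11, slack=5)
Line 6: ['triangle', 'fish'] (min_width=13, slack=3)
Line 7: ['dirty', 'pepper'] (min_width=12, slack=4)
Line 8: ['take', 'cloud'] (min_width=10, slack=6)
Line 9: ['coffee', 'river'] (min_width=12, slack=4)
Line 10: ['sound', 'bright'] (min_width=12, slack=4)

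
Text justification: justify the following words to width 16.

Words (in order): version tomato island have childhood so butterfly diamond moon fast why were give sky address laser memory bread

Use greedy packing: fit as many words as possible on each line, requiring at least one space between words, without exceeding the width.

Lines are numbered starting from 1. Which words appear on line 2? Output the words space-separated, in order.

Answer: island have

Derivation:
Line 1: ['version', 'tomato'] (min_width=14, slack=2)
Line 2: ['island', 'have'] (min_width=11, slack=5)
Line 3: ['childhood', 'so'] (min_width=12, slack=4)
Line 4: ['butterfly'] (min_width=9, slack=7)
Line 5: ['diamond', 'moon'] (min_width=12, slack=4)
Line 6: ['fast', 'why', 'were'] (min_width=13, slack=3)
Line 7: ['give', 'sky', 'address'] (min_width=16, slack=0)
Line 8: ['laser', 'memory'] (min_width=12, slack=4)
Line 9: ['bread'] (min_width=5, slack=11)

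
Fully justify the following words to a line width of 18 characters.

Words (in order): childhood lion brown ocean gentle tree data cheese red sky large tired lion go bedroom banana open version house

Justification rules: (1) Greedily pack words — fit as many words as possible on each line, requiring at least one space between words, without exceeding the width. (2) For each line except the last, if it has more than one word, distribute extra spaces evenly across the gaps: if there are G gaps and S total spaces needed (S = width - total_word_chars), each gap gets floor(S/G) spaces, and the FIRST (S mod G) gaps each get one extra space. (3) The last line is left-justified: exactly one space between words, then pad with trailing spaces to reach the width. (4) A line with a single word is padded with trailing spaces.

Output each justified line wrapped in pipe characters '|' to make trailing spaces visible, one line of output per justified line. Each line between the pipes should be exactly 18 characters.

Answer: |childhood     lion|
|brown ocean gentle|
|tree  data  cheese|
|red    sky   large|
|tired    lion   go|
|bedroom     banana|
|open version house|

Derivation:
Line 1: ['childhood', 'lion'] (min_width=14, slack=4)
Line 2: ['brown', 'ocean', 'gentle'] (min_width=18, slack=0)
Line 3: ['tree', 'data', 'cheese'] (min_width=16, slack=2)
Line 4: ['red', 'sky', 'large'] (min_width=13, slack=5)
Line 5: ['tired', 'lion', 'go'] (min_width=13, slack=5)
Line 6: ['bedroom', 'banana'] (min_width=14, slack=4)
Line 7: ['open', 'version', 'house'] (min_width=18, slack=0)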